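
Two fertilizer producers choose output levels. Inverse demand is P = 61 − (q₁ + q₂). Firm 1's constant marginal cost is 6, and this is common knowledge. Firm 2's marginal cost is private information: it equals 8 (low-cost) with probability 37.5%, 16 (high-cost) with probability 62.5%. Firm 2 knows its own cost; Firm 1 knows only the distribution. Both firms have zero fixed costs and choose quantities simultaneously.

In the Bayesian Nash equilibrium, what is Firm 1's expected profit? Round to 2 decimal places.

Each type of Firm 2 best-responds to q₁; Firm 1 best-responds to the expected q₂ over Firm 2's types.
Firm 2 with cost c maximizes (61 − (q₁+q₂) − c)·q₂, giving q₂(c) = (61 − c − q₁)/2.
E[c₂] = 0.375·8 + 0.625·16 = 13
Firm 1's FOC against E[q₂] yields q₁ = (61 − 2·6 + E[c₂])/3 = (61 − 12 + 13)/3 = 20.6667.
E[P] = 61 − (q₁ + E[q₂]) = 26.6667; Firm 1's expected profit = (E[P] − 6)·q₁ = (26.6667 − 6)·20.6667 = 427.111.

427.11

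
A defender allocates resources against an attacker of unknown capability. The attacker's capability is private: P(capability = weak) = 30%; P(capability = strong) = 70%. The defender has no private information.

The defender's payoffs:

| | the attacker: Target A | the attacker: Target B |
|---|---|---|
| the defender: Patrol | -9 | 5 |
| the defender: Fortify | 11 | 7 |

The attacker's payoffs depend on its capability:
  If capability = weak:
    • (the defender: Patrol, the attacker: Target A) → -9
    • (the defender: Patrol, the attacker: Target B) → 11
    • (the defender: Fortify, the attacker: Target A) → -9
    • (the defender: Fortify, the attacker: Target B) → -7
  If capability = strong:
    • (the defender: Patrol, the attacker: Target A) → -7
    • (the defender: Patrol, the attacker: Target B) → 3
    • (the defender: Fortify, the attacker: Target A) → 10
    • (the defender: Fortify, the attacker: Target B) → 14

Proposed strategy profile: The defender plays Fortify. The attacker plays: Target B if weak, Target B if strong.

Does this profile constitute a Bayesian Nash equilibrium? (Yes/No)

Yes

The defender plays Fortify: E[Fortify] = 0.3·(7) + 0.7·(7) = 7; E[Patrol] = 5. Best-responding. ✓
The attacker (capability weak), facing Fortify: Target A gives -9, Target B gives -7. Proposed Target B is best. ✓
The attacker (capability strong), facing Fortify: Target A gives 10, Target B gives 14. Proposed Target B is best. ✓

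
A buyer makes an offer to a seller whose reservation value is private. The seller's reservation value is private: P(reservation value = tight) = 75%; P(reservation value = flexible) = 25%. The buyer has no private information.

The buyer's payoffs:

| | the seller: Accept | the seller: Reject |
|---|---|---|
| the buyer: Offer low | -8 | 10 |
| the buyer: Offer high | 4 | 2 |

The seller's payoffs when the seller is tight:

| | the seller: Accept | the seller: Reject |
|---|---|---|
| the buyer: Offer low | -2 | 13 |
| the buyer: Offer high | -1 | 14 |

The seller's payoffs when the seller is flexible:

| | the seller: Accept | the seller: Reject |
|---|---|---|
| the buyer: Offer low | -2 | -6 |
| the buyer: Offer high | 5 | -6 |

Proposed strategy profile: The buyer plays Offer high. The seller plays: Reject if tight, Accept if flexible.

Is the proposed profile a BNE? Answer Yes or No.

No

The buyer plays Offer high: E[Offer high] = 0.75·(2) + 0.25·(4) = 2.5; E[Offer low] = 5.5. Not best-responding. ✗
The seller (reservation value tight), facing Offer high: Accept gives -1, Reject gives 14. Proposed Reject is best. ✓
The seller (reservation value flexible), facing Offer high: Accept gives 5, Reject gives -6. Proposed Accept is best. ✓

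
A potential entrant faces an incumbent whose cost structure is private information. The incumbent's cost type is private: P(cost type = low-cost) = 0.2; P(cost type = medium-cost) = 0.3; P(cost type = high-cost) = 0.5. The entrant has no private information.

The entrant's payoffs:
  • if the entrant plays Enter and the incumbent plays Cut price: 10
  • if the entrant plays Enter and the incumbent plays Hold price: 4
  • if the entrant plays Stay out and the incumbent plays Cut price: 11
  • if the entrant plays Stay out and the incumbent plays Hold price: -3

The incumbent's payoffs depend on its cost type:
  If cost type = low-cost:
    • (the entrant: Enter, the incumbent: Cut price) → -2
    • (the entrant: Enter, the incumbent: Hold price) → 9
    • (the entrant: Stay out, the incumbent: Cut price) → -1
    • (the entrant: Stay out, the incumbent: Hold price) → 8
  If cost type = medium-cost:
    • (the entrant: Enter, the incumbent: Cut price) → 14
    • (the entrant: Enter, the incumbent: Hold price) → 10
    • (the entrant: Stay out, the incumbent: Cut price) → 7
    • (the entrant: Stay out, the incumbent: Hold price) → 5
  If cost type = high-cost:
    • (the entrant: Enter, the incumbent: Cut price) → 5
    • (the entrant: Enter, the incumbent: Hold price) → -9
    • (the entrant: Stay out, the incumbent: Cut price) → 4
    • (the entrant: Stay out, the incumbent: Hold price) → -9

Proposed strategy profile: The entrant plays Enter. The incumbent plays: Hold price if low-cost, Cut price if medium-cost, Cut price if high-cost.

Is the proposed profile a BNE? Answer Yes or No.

A profile is a BNE iff every type of every player is best-responding given beliefs about the other side.
The entrant plays Enter: E[Enter] = 0.2·(4) + 0.3·(10) + 0.5·(10) = 8.8; E[Stay out] = 8.2. Best-responding. ✓
The incumbent (cost type low-cost), facing Enter: Cut price gives -2, Hold price gives 9. Proposed Hold price is best. ✓
The incumbent (cost type medium-cost), facing Enter: Cut price gives 14, Hold price gives 10. Proposed Cut price is best. ✓
The incumbent (cost type high-cost), facing Enter: Cut price gives 5, Hold price gives -9. Proposed Cut price is best. ✓

Yes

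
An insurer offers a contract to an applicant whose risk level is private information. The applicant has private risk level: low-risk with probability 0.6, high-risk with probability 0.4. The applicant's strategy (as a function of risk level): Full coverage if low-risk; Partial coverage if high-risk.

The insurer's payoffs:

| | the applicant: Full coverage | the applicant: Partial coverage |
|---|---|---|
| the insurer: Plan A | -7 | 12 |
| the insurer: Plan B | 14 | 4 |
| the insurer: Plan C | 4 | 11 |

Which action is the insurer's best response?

E[Plan A] = 0.6·(-7) + 0.4·(12) = 0.6
E[Plan B] = 0.6·(14) + 0.4·(4) = 10
E[Plan C] = 0.6·(4) + 0.4·(11) = 6.8
Best response: Plan B (10 is the largest).

Plan B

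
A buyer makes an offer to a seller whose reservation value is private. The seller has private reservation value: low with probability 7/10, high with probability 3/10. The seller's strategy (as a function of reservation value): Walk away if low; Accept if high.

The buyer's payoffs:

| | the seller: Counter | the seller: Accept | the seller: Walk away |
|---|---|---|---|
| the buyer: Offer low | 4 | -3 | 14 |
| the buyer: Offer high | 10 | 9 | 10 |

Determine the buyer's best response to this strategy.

Compute the buyer's expected payoff for each action, taking the expectation over the seller's type.
E[Offer low] = 7/10·(14) + 3/10·(-3) = 89/10
E[Offer high] = 7/10·(10) + 3/10·(9) = 97/10
Best response: Offer high (97/10 is the largest).

Offer high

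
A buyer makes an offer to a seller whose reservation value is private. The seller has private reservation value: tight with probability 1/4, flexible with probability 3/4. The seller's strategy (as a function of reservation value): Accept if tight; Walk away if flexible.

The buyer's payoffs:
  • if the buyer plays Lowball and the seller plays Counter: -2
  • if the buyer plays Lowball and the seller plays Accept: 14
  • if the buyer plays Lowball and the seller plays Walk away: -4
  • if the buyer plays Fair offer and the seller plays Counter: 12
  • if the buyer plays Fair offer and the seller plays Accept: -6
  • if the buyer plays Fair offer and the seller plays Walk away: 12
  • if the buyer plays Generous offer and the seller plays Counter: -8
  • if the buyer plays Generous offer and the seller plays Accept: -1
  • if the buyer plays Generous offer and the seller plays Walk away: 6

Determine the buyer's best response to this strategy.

E[Lowball] = 1/4·(14) + 3/4·(-4) = 1/2
E[Fair offer] = 1/4·(-6) + 3/4·(12) = 15/2
E[Generous offer] = 1/4·(-1) + 3/4·(6) = 17/4
Best response: Fair offer (15/2 is the largest).

Fair offer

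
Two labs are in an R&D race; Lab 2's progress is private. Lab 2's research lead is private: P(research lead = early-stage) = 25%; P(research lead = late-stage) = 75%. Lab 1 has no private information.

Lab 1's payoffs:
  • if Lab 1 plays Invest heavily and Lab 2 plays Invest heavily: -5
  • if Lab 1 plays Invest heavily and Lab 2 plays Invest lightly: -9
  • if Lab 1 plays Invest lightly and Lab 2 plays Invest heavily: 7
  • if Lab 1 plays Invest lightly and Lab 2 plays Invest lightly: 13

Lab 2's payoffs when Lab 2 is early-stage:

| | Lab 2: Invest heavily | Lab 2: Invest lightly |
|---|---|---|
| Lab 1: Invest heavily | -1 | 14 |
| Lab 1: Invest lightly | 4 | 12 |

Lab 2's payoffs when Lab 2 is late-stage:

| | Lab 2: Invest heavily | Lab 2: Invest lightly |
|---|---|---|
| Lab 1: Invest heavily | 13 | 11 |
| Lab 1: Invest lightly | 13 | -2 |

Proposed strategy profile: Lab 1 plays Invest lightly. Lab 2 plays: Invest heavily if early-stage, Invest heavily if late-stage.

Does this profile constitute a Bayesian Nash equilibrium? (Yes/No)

No

A profile is a BNE iff every type of every player is best-responding given beliefs about the other side.
Lab 1 plays Invest lightly: E[Invest lightly] = 0.25·(7) + 0.75·(7) = 7; E[Invest heavily] = -5. Best-responding. ✓
Lab 2 (research lead early-stage), facing Invest lightly: Invest heavily gives 4, Invest lightly gives 12. Proposed Invest heavily is not best — profitable deviation exists. ✗
Lab 2 (research lead late-stage), facing Invest lightly: Invest heavily gives 13, Invest lightly gives -2. Proposed Invest heavily is best. ✓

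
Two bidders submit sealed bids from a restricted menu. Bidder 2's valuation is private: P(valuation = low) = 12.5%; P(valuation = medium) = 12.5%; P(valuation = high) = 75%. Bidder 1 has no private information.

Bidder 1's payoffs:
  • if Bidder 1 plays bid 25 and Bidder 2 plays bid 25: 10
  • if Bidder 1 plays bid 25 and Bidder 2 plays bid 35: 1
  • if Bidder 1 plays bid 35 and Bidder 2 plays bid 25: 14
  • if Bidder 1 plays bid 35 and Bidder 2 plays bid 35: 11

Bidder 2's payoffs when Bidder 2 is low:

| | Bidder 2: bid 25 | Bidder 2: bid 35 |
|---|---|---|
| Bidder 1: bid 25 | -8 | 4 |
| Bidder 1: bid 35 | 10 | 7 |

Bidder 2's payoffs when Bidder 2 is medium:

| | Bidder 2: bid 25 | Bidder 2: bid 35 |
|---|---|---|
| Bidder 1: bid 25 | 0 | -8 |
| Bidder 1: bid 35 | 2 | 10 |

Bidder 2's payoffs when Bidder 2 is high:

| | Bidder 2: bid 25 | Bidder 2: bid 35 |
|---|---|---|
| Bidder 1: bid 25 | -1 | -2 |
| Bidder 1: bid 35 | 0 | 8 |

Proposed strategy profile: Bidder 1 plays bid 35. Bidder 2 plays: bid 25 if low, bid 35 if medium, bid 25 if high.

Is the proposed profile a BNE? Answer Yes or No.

A profile is a BNE iff every type of every player is best-responding given beliefs about the other side.
Bidder 1 plays bid 35: E[bid 35] = 0.125·(14) + 0.125·(11) + 0.75·(14) = 13.625; E[bid 25] = 8.875. Best-responding. ✓
Bidder 2 (valuation low), facing bid 35: bid 25 gives 10, bid 35 gives 7. Proposed bid 25 is best. ✓
Bidder 2 (valuation medium), facing bid 35: bid 25 gives 2, bid 35 gives 10. Proposed bid 35 is best. ✓
Bidder 2 (valuation high), facing bid 35: bid 25 gives 0, bid 35 gives 8. Proposed bid 25 is not best — profitable deviation exists. ✗

No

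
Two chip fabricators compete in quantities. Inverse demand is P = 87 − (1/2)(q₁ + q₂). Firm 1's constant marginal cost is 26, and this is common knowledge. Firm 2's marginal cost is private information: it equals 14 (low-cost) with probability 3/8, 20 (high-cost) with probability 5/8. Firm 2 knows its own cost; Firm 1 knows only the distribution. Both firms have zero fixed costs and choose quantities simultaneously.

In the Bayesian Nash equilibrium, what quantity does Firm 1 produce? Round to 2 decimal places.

Type-c best response for Firm 2: q₂(c) = (87 − c) − q₁/2.
Firm 1 maximizes expected profit; its first-order condition is 87 − q₁ − (1/2)E[q₂] − 26 = 0.
Substituting E[q₂] and solving: E[c₂] = 17.75, so q₁ = (87 − 2·26 + 17.75)/(3/2) = 35.1667.

35.17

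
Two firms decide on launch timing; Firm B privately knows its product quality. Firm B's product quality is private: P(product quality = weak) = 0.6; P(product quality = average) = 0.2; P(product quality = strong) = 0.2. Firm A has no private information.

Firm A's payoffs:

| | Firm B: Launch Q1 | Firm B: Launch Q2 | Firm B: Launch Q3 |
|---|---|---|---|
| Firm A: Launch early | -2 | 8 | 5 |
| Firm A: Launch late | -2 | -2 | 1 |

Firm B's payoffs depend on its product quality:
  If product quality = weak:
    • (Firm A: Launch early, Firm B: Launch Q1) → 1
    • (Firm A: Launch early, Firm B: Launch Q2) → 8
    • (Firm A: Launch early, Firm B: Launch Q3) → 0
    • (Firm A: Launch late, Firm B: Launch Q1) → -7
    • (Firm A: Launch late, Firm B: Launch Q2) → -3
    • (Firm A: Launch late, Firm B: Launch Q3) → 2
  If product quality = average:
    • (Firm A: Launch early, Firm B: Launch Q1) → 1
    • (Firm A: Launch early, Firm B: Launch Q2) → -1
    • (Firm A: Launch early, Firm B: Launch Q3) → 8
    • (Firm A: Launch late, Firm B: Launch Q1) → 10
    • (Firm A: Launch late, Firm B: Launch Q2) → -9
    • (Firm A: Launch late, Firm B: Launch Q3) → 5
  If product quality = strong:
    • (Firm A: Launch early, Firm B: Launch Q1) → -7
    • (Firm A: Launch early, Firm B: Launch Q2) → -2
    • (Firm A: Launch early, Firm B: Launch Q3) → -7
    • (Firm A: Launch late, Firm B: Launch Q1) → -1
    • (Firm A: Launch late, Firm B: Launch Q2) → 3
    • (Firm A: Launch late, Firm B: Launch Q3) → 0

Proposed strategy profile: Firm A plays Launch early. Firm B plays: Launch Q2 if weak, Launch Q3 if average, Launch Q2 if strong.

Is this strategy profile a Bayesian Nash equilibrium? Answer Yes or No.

Firm A plays Launch early: E[Launch early] = 0.6·(8) + 0.2·(5) + 0.2·(8) = 7.4; E[Launch late] = -1.4. Best-responding. ✓
Firm B (product quality weak), facing Launch early: Launch Q1 gives 1, Launch Q2 gives 8, Launch Q3 gives 0. Proposed Launch Q2 is best. ✓
Firm B (product quality average), facing Launch early: Launch Q1 gives 1, Launch Q2 gives -1, Launch Q3 gives 8. Proposed Launch Q3 is best. ✓
Firm B (product quality strong), facing Launch early: Launch Q1 gives -7, Launch Q2 gives -2, Launch Q3 gives -7. Proposed Launch Q2 is best. ✓

Yes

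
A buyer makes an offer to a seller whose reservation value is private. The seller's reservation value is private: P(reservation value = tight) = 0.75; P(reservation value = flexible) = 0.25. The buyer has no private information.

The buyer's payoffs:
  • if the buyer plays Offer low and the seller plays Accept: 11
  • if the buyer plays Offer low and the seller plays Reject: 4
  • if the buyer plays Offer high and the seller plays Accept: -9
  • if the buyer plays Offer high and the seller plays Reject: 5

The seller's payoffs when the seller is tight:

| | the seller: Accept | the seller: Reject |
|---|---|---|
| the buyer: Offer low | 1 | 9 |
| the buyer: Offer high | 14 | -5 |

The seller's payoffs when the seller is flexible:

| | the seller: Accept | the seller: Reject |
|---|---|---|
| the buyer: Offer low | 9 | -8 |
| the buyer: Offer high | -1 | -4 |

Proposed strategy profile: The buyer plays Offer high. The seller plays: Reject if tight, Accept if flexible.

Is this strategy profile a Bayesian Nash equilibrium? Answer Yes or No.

The buyer plays Offer high: E[Offer high] = 0.75·(5) + 0.25·(-9) = 1.5; E[Offer low] = 5.75. Not best-responding. ✗
The seller (reservation value tight), facing Offer high: Accept gives 14, Reject gives -5. Proposed Reject is not best — profitable deviation exists. ✗
The seller (reservation value flexible), facing Offer high: Accept gives -1, Reject gives -4. Proposed Accept is best. ✓

No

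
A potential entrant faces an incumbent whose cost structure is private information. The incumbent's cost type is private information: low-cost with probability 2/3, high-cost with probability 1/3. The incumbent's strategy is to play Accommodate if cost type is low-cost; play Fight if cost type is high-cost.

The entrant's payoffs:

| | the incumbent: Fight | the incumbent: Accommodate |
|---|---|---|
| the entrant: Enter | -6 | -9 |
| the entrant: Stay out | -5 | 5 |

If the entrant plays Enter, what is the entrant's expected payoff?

E[Enter] = 2/3·(-9) + 1/3·(-6) = (-6) + (-2) = -8

-8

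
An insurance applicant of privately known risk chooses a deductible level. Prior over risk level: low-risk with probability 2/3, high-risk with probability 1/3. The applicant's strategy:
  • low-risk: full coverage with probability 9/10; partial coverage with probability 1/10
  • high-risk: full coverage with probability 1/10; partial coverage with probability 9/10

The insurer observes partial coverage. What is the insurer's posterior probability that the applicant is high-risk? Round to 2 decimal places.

P(partial coverage) = (2/3)·(1/10) + (1/3)·(9/10) = 11/30
P(high-risk | partial coverage) = ((1/3)·(9/10)) / (11/30) = (3/10) / (11/30) = 9/11

0.82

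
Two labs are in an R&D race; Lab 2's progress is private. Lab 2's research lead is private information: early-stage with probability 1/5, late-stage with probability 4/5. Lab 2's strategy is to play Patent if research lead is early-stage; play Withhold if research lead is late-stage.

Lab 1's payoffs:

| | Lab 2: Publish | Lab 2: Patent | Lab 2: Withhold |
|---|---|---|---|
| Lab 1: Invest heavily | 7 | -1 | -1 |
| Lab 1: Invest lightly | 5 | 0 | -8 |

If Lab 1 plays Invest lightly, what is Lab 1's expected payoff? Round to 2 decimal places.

-6.40

Take the expectation over Lab 2's research lead, weighting each type's action by its prior probability.
E[Invest lightly] = 1/5·0 + 4/5·(-8) = 0 + (-32/5) = -32/5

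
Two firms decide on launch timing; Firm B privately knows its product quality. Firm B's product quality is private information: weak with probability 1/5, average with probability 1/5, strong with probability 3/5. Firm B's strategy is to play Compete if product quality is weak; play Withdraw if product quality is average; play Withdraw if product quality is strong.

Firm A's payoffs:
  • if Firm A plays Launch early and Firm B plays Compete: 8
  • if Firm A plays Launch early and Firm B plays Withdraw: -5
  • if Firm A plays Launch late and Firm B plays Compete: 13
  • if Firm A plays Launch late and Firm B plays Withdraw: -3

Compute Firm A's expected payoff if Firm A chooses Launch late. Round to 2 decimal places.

E[Launch late] = 1/5·13 + 1/5·(-3) + 3/5·(-3) = 13/5 + (-3/5) + (-9/5) = 1/5

0.20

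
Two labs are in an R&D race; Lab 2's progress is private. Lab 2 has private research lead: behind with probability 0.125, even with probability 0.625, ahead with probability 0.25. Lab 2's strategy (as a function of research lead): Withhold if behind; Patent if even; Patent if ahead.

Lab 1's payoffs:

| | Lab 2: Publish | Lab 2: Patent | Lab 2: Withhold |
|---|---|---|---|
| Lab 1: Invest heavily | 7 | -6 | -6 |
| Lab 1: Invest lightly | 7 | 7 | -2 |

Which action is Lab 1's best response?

Invest lightly

E[Invest heavily] = 0.125·(-6) + 0.625·(-6) + 0.25·(-6) = -6
E[Invest lightly] = 0.125·(-2) + 0.625·(7) + 0.25·(7) = 5.875
Best response: Invest lightly (5.875 is the largest).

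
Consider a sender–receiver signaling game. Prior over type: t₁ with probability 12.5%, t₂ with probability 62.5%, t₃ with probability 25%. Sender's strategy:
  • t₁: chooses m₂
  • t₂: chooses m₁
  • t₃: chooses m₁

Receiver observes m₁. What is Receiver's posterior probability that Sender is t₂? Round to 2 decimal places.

0.71

Apply Bayes' rule using the sender's strategy as the likelihood.
P(m₁) = 0.125·0 + 0.625·1 + 0.25·1 = 0.875
P(t₂ | m₁) = (0.625·1) / 0.875 = 0.625 / 0.875 = 0.714286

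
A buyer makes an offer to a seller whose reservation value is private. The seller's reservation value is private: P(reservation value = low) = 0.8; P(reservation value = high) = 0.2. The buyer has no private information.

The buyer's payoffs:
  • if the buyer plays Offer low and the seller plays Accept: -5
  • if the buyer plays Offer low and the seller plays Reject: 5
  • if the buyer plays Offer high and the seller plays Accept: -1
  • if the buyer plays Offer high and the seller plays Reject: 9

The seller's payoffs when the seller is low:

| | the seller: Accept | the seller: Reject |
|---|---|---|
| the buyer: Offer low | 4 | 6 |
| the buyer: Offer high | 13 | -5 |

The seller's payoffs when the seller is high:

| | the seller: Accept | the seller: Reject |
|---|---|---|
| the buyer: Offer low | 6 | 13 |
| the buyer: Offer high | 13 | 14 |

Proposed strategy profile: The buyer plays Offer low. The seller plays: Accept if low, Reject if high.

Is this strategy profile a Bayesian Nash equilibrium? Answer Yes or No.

No

The buyer plays Offer low: E[Offer low] = 0.8·(-5) + 0.2·(5) = -3; E[Offer high] = 1. Not best-responding. ✗
The seller (reservation value low), facing Offer low: Accept gives 4, Reject gives 6. Proposed Accept is not best — profitable deviation exists. ✗
The seller (reservation value high), facing Offer low: Accept gives 6, Reject gives 13. Proposed Reject is best. ✓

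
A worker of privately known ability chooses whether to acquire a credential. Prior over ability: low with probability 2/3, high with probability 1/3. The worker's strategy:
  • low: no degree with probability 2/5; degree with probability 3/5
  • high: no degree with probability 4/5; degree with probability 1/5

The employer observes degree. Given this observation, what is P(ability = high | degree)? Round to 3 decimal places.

P(degree) = (2/3)·(3/5) + (1/3)·(1/5) = 7/15
P(high | degree) = ((1/3)·(1/5)) / (7/15) = (1/15) / (7/15) = 1/7

0.143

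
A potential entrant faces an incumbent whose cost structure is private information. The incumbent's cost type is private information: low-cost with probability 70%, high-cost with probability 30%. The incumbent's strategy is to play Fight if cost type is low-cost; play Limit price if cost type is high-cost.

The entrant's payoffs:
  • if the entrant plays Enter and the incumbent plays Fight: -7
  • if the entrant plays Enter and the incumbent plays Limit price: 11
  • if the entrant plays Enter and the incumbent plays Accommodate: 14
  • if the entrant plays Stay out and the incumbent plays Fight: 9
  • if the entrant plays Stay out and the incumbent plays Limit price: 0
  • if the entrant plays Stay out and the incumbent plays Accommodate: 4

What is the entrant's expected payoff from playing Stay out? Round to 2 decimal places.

6.30

Take the expectation over the incumbent's cost type, weighting each type's action by its prior probability.
E[Stay out] = 0.7·9 + 0.3·0 = 6.3 + 0 = 6.3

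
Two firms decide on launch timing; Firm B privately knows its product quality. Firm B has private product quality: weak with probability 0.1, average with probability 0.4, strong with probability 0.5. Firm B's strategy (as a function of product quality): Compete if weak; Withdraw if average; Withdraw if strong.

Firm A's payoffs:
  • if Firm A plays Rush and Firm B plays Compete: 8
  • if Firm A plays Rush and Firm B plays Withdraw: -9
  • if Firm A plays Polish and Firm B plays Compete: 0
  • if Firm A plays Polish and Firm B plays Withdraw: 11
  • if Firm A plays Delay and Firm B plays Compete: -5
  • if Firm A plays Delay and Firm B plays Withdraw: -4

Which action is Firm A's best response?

Compute Firm A's expected payoff for each action, taking the expectation over Firm B's type.
E[Rush] = 0.1·(8) + 0.4·(-9) + 0.5·(-9) = -7.3
E[Polish] = 0.1·(0) + 0.4·(11) + 0.5·(11) = 9.9
E[Delay] = 0.1·(-5) + 0.4·(-4) + 0.5·(-4) = -4.1
Best response: Polish (9.9 is the largest).

Polish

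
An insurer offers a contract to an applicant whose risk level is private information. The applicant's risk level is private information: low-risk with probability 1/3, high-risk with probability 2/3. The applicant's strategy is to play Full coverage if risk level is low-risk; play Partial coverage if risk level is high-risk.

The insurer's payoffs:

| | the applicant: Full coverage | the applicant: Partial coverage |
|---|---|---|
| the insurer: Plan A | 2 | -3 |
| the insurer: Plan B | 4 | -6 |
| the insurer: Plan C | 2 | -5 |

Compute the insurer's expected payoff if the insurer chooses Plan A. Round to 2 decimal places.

-1.33

E[Plan A] = 1/3·2 + 2/3·(-3) = 2/3 + (-2) = -4/3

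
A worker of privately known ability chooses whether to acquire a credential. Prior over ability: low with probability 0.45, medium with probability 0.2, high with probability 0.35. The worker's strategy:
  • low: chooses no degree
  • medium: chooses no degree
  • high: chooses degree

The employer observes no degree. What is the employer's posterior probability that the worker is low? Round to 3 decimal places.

Apply Bayes' rule using the sender's strategy as the likelihood.
P(no degree) = 0.45·1 + 0.2·1 + 0.35·0 = 0.65
P(low | no degree) = (0.45·1) / 0.65 = 0.45 / 0.65 = 0.692308

0.692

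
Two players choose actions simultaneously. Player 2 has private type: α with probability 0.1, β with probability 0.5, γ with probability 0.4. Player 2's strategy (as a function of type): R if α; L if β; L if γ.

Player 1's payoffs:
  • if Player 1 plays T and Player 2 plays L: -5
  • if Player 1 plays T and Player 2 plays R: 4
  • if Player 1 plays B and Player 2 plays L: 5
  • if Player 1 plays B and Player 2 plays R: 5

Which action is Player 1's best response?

E[T] = 0.1·(4) + 0.5·(-5) + 0.4·(-5) = -4.1
E[B] = 0.1·(5) + 0.5·(5) + 0.4·(5) = 5
Best response: B (5 is the largest).

B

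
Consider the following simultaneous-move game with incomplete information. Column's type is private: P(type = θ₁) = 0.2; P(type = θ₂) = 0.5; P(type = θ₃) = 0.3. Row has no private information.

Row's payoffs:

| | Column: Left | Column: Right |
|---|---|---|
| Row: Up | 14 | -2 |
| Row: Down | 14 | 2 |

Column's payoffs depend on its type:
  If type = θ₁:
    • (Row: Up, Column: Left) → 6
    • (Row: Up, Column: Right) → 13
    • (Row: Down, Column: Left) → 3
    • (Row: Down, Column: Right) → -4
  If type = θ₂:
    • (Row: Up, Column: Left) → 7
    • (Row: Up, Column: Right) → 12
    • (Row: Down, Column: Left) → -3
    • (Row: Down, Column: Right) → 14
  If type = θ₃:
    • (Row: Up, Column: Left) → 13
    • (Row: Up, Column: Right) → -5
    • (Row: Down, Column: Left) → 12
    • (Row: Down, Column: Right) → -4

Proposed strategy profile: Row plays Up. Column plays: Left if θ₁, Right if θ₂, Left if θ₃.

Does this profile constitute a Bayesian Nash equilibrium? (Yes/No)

Row plays Up: E[Up] = 0.2·(14) + 0.5·(-2) + 0.3·(14) = 6; E[Down] = 8. Not best-responding. ✗
Column (type θ₁), facing Up: Left gives 6, Right gives 13. Proposed Left is not best — profitable deviation exists. ✗
Column (type θ₂), facing Up: Left gives 7, Right gives 12. Proposed Right is best. ✓
Column (type θ₃), facing Up: Left gives 13, Right gives -5. Proposed Left is best. ✓

No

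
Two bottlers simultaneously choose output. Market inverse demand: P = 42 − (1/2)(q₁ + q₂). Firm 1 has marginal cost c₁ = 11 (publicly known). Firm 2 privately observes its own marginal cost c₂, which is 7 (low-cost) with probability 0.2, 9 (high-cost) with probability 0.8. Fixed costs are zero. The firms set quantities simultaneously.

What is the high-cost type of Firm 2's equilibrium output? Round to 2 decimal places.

Firm 2 with cost c maximizes (42 − (1/2)(q₁+q₂) − c)·q₂, giving q₂(c) = (42 − c − (1/2)q₁).
E[c₂] = 0.2·7 + 0.8·9 = 8.6
Firm 1's FOC against E[q₂] yields q₁ = (42 − 2·11 + E[c₂])/(3/2) = (42 − 22 + 8.6)/(3/2) = 19.0667.
q₂(high-cost) = (42 − 9 − (1/2)·19.0667) = 23.4667.

23.47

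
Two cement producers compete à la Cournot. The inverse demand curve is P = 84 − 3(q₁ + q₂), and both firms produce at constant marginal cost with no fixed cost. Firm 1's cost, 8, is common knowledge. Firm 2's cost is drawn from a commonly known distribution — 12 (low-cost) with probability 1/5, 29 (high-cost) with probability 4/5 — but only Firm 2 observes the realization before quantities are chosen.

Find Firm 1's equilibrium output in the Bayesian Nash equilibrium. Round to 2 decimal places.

10.40

Firm 2 with cost c maximizes (84 − 3(q₁+q₂) − c)·q₂, giving q₂(c) = (84 − c − 3q₁)/6.
E[c₂] = 1/5·12 + 4/5·29 = 25.6
Firm 1's FOC against E[q₂] yields q₁ = (84 − 2·8 + E[c₂])/9 = (84 − 16 + 25.6)/9 = 10.4.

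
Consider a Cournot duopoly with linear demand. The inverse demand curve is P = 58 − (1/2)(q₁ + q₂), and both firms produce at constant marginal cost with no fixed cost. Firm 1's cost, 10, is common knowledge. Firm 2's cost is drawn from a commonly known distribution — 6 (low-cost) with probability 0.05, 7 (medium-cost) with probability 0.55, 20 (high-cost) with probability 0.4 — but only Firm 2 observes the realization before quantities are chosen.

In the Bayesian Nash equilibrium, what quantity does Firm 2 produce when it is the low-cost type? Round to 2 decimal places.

35.28

Type-c best response for Firm 2: q₂(c) = (58 − c) − q₁/2.
Firm 1 maximizes expected profit; its first-order condition is 58 − q₁ − (1/2)E[q₂] − 10 = 0.
Substituting E[q₂] and solving: E[c₂] = 12.15, so q₁ = (58 − 2·10 + 12.15)/(3/2) = 33.4333.
q₂(low-cost) = (58 − 6 − (1/2)·33.4333) = 35.2833.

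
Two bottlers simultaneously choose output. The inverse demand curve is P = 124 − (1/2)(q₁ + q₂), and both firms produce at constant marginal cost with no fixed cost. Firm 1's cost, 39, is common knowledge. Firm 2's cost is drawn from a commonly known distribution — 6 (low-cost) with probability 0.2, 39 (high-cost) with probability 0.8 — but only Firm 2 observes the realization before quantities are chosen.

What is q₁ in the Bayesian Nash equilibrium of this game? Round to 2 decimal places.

Firm 2 with cost c maximizes (124 − (1/2)(q₁+q₂) − c)·q₂, giving q₂(c) = (124 − c − (1/2)q₁).
E[c₂] = 0.2·6 + 0.8·39 = 32.4
Firm 1's FOC against E[q₂] yields q₁ = (124 − 2·39 + E[c₂])/(3/2) = (124 − 78 + 32.4)/(3/2) = 52.2667.

52.27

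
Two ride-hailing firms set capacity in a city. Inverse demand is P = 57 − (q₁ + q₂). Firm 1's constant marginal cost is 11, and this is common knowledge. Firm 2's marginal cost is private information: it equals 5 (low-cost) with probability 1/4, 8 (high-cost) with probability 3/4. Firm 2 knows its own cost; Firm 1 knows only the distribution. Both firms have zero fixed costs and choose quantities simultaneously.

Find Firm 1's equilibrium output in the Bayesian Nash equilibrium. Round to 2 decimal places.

14.08

Type-c best response for Firm 2: q₂(c) = (57 − c)/2 − q₁/2.
Firm 1 maximizes expected profit; its first-order condition is 57 − 2q₁ − E[q₂] − 11 = 0.
Substituting E[q₂] and solving: E[c₂] = 7.25, so q₁ = (57 − 2·11 + 7.25)/3 = 14.0833.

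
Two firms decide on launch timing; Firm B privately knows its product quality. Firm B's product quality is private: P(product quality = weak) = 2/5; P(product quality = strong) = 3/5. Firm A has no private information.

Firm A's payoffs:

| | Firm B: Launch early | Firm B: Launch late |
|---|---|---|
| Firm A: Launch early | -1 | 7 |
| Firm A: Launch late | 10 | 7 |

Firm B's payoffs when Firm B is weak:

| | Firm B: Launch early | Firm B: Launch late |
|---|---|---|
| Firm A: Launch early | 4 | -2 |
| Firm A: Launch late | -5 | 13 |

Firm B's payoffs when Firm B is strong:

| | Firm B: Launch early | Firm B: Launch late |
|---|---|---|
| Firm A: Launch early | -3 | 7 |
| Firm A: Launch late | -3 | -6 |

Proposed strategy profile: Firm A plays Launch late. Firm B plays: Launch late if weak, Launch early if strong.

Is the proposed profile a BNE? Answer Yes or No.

Firm A plays Launch late: E[Launch late] = 2/5·(7) + 3/5·(10) = 44/5; E[Launch early] = 11/5. Best-responding. ✓
Firm B (product quality weak), facing Launch late: Launch early gives -5, Launch late gives 13. Proposed Launch late is best. ✓
Firm B (product quality strong), facing Launch late: Launch early gives -3, Launch late gives -6. Proposed Launch early is best. ✓

Yes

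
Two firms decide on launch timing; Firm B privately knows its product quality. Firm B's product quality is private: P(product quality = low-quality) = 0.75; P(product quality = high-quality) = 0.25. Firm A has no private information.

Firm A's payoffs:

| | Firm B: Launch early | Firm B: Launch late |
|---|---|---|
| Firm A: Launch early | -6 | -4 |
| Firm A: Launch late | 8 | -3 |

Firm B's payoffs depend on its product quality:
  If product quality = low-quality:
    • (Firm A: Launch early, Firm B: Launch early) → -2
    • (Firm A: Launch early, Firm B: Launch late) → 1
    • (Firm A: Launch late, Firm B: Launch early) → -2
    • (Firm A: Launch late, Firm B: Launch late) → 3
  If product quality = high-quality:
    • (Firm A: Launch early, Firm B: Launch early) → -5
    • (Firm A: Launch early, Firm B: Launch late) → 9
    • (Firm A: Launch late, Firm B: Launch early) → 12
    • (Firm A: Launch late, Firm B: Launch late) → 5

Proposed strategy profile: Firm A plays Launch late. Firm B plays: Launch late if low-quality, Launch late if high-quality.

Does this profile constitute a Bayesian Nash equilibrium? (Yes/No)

No

Firm A plays Launch late: E[Launch late] = 0.75·(-3) + 0.25·(-3) = -3; E[Launch early] = -4. Best-responding. ✓
Firm B (product quality low-quality), facing Launch late: Launch early gives -2, Launch late gives 3. Proposed Launch late is best. ✓
Firm B (product quality high-quality), facing Launch late: Launch early gives 12, Launch late gives 5. Proposed Launch late is not best — profitable deviation exists. ✗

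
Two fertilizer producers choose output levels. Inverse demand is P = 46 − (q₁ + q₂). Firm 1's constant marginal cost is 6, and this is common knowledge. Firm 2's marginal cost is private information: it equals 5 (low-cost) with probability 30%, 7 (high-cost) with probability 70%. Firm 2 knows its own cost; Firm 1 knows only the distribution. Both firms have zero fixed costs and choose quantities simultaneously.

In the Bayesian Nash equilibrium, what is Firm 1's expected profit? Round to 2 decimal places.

181.35

Type-c best response for Firm 2: q₂(c) = (46 − c)/2 − q₁/2.
Firm 1 maximizes expected profit; its first-order condition is 46 − 2q₁ − E[q₂] − 6 = 0.
Substituting E[q₂] and solving: E[c₂] = 6.4, so q₁ = (46 − 2·6 + 6.4)/3 = 13.4667.
E[P] = 46 − (q₁ + E[q₂]) = 19.4667; Firm 1's expected profit = (E[P] − 6)·q₁ = (19.4667 − 6)·13.4667 = 181.351.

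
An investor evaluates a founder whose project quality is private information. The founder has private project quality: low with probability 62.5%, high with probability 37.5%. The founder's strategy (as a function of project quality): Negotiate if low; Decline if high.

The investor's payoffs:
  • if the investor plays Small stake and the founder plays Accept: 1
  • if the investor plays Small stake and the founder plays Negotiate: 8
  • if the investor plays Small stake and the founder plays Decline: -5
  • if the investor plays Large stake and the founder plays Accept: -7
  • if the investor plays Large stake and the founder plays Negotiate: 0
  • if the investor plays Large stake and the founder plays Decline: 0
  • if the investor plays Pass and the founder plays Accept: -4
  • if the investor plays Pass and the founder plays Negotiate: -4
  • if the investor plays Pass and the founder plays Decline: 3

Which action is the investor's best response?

Small stake

Compute the investor's expected payoff for each action, taking the expectation over the founder's type.
E[Small stake] = 0.625·(8) + 0.375·(-5) = 3.125
E[Large stake] = 0.625·(0) + 0.375·(0) = 0
E[Pass] = 0.625·(-4) + 0.375·(3) = -1.375
Best response: Small stake (3.125 is the largest).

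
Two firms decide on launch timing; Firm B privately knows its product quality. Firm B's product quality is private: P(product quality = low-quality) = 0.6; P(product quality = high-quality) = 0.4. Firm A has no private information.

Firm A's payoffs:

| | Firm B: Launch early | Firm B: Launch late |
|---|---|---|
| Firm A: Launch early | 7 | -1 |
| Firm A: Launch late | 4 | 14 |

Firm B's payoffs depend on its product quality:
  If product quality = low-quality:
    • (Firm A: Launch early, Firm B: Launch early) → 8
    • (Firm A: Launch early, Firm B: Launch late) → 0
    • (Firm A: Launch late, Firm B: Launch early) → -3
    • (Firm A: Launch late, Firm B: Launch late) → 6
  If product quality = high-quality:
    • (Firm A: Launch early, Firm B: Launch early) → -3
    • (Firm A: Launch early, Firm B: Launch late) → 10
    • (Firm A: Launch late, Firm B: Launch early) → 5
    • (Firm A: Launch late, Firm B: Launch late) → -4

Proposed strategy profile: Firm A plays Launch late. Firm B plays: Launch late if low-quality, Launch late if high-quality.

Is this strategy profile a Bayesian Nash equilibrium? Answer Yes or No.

Firm A plays Launch late: E[Launch late] = 0.6·(14) + 0.4·(14) = 14; E[Launch early] = -1. Best-responding. ✓
Firm B (product quality low-quality), facing Launch late: Launch early gives -3, Launch late gives 6. Proposed Launch late is best. ✓
Firm B (product quality high-quality), facing Launch late: Launch early gives 5, Launch late gives -4. Proposed Launch late is not best — profitable deviation exists. ✗

No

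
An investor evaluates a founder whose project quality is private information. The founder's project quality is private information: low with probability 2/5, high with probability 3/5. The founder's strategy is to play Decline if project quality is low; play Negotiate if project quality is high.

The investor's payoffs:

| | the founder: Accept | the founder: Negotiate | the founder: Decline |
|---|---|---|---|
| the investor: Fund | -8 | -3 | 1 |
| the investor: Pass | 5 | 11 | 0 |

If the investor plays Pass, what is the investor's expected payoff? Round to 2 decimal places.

6.60

E[Pass] = 2/5·0 + 3/5·11 = 0 + 33/5 = 33/5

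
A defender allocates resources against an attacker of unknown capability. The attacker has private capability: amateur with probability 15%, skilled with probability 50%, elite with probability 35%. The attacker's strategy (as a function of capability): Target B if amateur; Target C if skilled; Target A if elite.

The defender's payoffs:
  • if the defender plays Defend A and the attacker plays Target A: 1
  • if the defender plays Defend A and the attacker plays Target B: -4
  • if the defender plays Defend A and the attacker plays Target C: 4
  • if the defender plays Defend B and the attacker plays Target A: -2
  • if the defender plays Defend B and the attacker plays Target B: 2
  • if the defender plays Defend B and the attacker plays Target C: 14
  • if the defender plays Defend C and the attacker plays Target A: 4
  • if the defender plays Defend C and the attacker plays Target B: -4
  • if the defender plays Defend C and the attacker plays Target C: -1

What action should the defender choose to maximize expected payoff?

E[Defend A] = 0.15·(-4) + 0.5·(4) + 0.35·(1) = 1.75
E[Defend B] = 0.15·(2) + 0.5·(14) + 0.35·(-2) = 6.6
E[Defend C] = 0.15·(-4) + 0.5·(-1) + 0.35·(4) = 0.3
Best response: Defend B (6.6 is the largest).

Defend B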